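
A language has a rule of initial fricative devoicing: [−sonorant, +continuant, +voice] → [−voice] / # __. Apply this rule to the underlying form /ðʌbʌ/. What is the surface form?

/ð/ satisfies [−sonorant, +continuant, +voice] and sits in # __. The [−voice] counterpart of the voiced dental fricative is /θ/. Other segments in /ðʌbʌ/ either fail the structural description or are not in the environment, so the surface form is [θʌbʌ].

[θʌbʌ]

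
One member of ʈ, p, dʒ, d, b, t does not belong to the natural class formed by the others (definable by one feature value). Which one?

The remaining segments after removing /dʒ/ share [−delayed release]; /dʒ/ (voiced postalveolar affricate) is [+delayed release]. For every other candidate removal, the leftover set fails to share any single feature value that the removed segment lacks.

dʒ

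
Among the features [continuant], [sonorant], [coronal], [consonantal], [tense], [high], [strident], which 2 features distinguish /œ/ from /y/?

[high], [tense]

/œ/ (mid front rounded lax vowel) and /y/ (high front rounded tense vowel) agree on [+continuant], [+sonorant], [-coronal], [-consonantal], [-strident]. They differ on [high] (/œ/ [-], /y/ [+]), [tense] (/œ/ [-], /y/ [+]).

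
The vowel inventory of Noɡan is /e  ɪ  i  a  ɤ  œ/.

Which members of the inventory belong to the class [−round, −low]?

Eliminate segments failing any feature: /a/ is [+low]; /œ/ is [+round]. The remaining /e, ɪ, i, ɤ/ satisfy [−round], [−low].

e, ɪ, i, ɤ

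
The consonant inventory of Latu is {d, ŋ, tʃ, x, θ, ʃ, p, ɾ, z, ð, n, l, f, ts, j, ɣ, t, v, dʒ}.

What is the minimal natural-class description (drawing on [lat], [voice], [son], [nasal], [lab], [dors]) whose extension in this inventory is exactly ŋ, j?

[+son, +dors]

/ŋ, j/ are all [+sonorant], [+dorsal], and no other segment in the inventory matches both values. Dropping any one of them over-generates: [+dorsal] alone would also admit /x, ɣ/; [+sonorant] alone would also admit /ɾ, n, l/. No other single listed feature picks out exactly this set either, so fewer than two features will not do.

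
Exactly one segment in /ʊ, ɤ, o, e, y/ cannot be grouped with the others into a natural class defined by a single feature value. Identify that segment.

ʊ

/o, y, e, ɤ/ are all [+tense], but /ʊ/ (high back rounded lax vowel) is [-tense]. No other single segment can be removed to leave a set sharing one feature value that the removed segment lacks, so /ʊ/ is the odd one out.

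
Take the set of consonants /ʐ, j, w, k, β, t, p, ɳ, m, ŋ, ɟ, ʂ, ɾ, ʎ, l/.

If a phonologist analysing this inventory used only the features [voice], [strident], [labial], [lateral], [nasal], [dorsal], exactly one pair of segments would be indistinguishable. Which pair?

Both /ɟ/ and /j/ are [+voice], [-strident], [-labial], [-lateral], [-nasal], [+dorsal]. Since the list omits [sonorant] and [continuant] — which do distinguish the voiced palatal stop from the palatal glide — this pair collapses; all other pairs remain distinct.

ɟ, j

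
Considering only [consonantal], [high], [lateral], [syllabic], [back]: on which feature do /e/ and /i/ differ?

/e/ is the mid front unrounded tense vowel and /i/ is the high front unrounded tense vowel. Both are [-consonantal], [-lateral], [+syllabic], [-back]. /e/ is [-high] while /i/ is [+high], so the distinguishing feature is [high].

[high]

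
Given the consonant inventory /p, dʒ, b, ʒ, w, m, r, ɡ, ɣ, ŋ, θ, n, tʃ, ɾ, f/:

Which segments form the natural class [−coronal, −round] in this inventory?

p, b, m, ɡ, ɣ, ŋ, f

Checking each segment against [−coronal], [−round]: /p/ (voiceless bilabial stop), /b/ (voiced bilabial stop), /m/ (bilabial nasal), /ɡ/ (voiced velar stop), /ɣ/ (voiced velar fricative), /ŋ/ (velar nasal), among others, satisfy every feature; every other segment in the inventory fails at least one.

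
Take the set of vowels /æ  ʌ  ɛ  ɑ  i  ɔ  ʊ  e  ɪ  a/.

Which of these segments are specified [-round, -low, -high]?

ʌ, ɛ, e

Eliminate segments failing any feature: /æ, ɑ, a/ are [+low]; /i, ɪ/ are [+high]; /ɔ, ʊ/ are [+round]. The remaining /ʌ, ɛ, e/ satisfy [-round], [-low], [-high].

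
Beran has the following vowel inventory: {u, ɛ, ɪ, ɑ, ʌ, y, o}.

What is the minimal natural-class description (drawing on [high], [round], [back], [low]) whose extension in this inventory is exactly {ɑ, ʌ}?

The class [+back], [-round] has exactly /ɑ, ʌ/ as its extension in this inventory. No smaller conjunction from the listed features achieves this: [-round] alone would also admit /ɛ, ɪ/; [+back] alone would also admit /u, o/; and checking the remaining single features turns up none with this extension.

[+back, -round]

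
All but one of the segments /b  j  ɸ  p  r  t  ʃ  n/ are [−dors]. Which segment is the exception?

j

/n, ɸ, r, t, p, b, ʃ/ are all [−dorsal]; /j/ (palatal glide) is [+dorsal].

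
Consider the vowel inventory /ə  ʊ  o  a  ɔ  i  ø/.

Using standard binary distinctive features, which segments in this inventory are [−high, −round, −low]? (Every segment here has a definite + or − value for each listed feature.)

ə

Checking each segment against [−high], [−round], [−low]: /ə/ (mid central vowel (schwa)) satisfies every feature; every other segment in the inventory fails at least one.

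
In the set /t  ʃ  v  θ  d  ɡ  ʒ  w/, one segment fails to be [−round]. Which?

w

/ʒ, ʃ, ɡ, d, t, θ, v/ are all [−round]; /w/ (labial-velar glide) is [+round].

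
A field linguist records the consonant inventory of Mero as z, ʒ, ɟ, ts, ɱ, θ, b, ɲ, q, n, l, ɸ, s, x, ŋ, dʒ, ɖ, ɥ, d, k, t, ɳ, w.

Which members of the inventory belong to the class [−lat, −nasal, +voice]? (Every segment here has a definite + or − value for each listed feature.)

Checking each segment against [−lateral], [−nasal], [+voice]: /z/ (voiced alveolar fricative), /ʒ/ (voiced postalveolar fricative), /ɟ/ (voiced palatal stop), /b/ (voiced bilabial stop), /dʒ/ (voiced postalveolar affricate), /ɖ/ (voiced retroflex stop), among others, satisfy every feature; every other segment in the inventory fails at least one.

z, ʒ, ɟ, b, dʒ, ɖ, ɥ, d, w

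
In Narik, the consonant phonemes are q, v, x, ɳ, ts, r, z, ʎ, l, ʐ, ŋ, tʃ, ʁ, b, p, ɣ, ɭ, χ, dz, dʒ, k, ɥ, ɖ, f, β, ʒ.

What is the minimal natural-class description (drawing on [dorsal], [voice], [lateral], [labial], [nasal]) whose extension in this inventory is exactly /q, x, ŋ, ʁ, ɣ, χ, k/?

Every target segment is [−lateral], [−labial], [+dorsal]; each remaining inventory member fails at least one of these. Each conjunct is needed — [−labial, +dorsal] alone would also admit /ʎ/; [−lateral, +dorsal] alone would also admit /ɥ/; [−lateral, −labial] alone would also admit /ɳ, ts, r, z, …/ — and no other combination of two listed features has exactly this extension, so three is the minimum.

[−lateral, −labial, +dorsal]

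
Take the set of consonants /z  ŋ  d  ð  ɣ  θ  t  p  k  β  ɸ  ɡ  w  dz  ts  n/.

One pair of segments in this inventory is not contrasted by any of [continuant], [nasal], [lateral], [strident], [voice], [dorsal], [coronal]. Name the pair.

/w/ (labial-velar glide) and /ɣ/ (voiced velar fricative) are both [+continuant], [−nasal], [−lateral], [−strident], [+voice], [+dorsal], [−coronal], so none of the listed features separates them. (They do differ in [sonorant], [labial] and [round], which are not among the given features.) Every other pair in the inventory differs on at least one listed feature.

w, ɣ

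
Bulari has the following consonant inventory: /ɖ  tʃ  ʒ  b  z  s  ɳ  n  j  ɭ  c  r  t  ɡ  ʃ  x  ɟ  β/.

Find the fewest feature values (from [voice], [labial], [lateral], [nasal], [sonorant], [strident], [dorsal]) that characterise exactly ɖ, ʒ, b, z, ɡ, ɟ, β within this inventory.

/ɖ, ʒ, b, z, ɡ, ɟ, β/ are all [-sonorant], [+voice], and no other segment in the inventory matches both values. Dropping any one of them over-generates: [+voice] alone would also admit /ɳ, n, j, ɭ, …/; [-sonorant] alone would also admit /tʃ, s, c, t, …/. No other single listed feature picks out exactly this set either, so fewer than two features will not do.

[-sonorant, +voice]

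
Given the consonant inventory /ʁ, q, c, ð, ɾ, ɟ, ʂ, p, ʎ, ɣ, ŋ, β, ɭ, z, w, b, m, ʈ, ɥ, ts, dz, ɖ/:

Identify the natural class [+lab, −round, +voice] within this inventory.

First, the [+labial] segments are /p, β, w, b, m, ɥ/.
Intersecting with [−round] gives /p, β, b, m/.
Intersecting with [+voice] leaves /β, b, m/.

β, b, m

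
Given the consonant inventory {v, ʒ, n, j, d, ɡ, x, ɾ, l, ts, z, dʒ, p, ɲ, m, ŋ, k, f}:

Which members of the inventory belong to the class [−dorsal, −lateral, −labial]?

Checking each segment against [−dorsal], [−lateral], [−labial]: /ʒ/ (voiced postalveolar fricative), /n/ (alveolar nasal), /d/ (voiced alveolar stop), /ɾ/ (alveolar tap), /ts/ (voiceless alveolar affricate), /z/ (voiced alveolar fricative), among others, satisfy every feature; every other segment in the inventory fails at least one.

ʒ, n, d, ɾ, ts, z, dʒ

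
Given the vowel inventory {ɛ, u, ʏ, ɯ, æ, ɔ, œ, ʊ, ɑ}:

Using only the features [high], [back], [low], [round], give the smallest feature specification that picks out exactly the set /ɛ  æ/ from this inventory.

[-back, -round]

Every target segment is [-back], [-round]; each remaining inventory member fails at least one of these. Each conjunct is needed — [-round] alone would also admit /ɯ, ɑ/; [-back] alone would also admit /ʏ, œ/ — and no other single listed feature has exactly this extension, so two is the minimum.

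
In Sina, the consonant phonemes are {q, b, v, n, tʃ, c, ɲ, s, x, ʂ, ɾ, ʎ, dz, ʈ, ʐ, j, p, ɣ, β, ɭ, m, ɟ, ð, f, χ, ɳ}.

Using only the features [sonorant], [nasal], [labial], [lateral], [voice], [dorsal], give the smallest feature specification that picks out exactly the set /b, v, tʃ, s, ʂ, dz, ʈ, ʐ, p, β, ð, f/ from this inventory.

[−sonorant, −dorsal]

The class [−sonorant], [−dorsal] has exactly /b, v, tʃ, s, ʂ, dz, ʈ, ʐ, p, β, ð, f/ as its extension in this inventory. No smaller conjunction from the listed features achieves this: [−dorsal] alone would also admit /n, ɾ, ɭ, m, …/; [−sonorant] alone would also admit /q, c, x, ɣ, …/; and checking the remaining single features turns up none with this extension.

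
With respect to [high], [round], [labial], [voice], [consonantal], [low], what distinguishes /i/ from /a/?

[high], [low]

The two segments share [−round], [−labial], [+voice], [−consonantal]. The only features from the list on which they differ: /i/ is [+high] while /a/ is [−high]; /i/ is [−low] while /a/ is [+low].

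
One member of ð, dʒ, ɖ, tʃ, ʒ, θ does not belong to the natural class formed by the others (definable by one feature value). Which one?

/ð, dʒ, ʒ, θ, tʃ/ are all [+distributed], but /ɖ/ (voiced retroflex stop) is [−distributed]. No other single segment can be removed to leave a set sharing one feature value that the removed segment lacks, so /ɖ/ is the odd one out.

ɖ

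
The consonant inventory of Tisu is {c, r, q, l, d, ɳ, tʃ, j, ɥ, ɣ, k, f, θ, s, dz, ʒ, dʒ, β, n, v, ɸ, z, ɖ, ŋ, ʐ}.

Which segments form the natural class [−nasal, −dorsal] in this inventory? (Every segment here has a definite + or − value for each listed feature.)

r, l, d, tʃ, f, θ, s, dz, ʒ, dʒ, β, v, ɸ, z, ɖ, ʐ

Eliminate segments failing any feature: /c, q, j, ɥ, ɣ, k/ are [+dorsal]; /ɳ, n, ŋ/ are [+nasal]. The remaining /r, l, d, tʃ, f, θ, s, dz, ʒ, dʒ, β, v, ɸ, z, ɖ, ʐ/ satisfy [−nasal], [−dorsal].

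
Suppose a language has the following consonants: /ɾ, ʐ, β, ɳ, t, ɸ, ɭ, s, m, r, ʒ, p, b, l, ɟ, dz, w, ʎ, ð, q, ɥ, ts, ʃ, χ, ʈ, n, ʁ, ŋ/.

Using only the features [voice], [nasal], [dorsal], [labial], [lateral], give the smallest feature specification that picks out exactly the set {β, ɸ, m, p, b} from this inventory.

[+labial, −dorsal]

/β, ɸ, m, p, b/ are all [+labial], [−dorsal], and no other segment in the inventory matches both values. Dropping any one of them over-generates: [−dorsal] alone would also admit /ɾ, ʐ, ɳ, t, …/; [+labial] alone would also admit /w, ɥ/. No other single listed feature picks out exactly this set either, so fewer than two features will not do.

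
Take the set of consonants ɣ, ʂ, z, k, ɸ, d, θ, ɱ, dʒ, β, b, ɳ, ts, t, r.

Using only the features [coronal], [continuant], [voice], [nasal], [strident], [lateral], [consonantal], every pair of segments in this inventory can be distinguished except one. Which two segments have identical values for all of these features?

On the given features, /ɣ/ and /β/ have an identical profile: [-coronal], [+continuant], [+voice], [-nasal], [-strident], [-lateral], [+consonantal]. No other two segments in the inventory coincide on all 7 features. (They do differ in [labial] and [dorsal], which are not among the given features.)

ɣ, β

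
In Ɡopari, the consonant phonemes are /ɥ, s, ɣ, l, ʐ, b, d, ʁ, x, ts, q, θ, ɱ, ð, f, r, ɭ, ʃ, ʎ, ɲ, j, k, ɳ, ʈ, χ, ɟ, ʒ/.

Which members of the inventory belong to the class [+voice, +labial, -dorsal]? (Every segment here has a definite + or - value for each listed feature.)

Eliminate segments failing any feature: /ɥ/ is [+dorsal]; /s, x, ts, q, θ, f, ʃ, k, ʈ, χ/ are [-voice]; /ɣ, l, ʐ, d, ʁ, ð, r, ɭ, ʎ, ɲ, j, ɳ, ɟ, ʒ/ are [-labial]. The remaining /b, ɱ/ satisfy [+voice], [+labial], [-dorsal].

b, ɱ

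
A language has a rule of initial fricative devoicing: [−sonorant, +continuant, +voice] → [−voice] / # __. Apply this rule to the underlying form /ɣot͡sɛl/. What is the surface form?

Only the initial segment /ɣ/ is both word-initial and matches the structural description. It is a voiced velar fricative, so [−sonorant, +continuant, +voice] holds; changing it to [−voice] with all other features held fixed yields /x/ (voiceless velar fricative). No other segment meets both the structural description and the environment, so the output is [xot͡sɛl].

[xot͡sɛl]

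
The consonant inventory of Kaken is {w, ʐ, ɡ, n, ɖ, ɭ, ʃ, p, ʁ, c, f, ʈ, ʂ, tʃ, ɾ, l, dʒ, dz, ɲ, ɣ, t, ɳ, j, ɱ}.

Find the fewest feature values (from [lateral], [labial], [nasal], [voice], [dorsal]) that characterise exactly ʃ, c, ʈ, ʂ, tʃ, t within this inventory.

[−voice, −labial]

The class [−voice], [−labial] has exactly /ʃ, c, ʈ, ʂ, tʃ, t/ as its extension in this inventory. No smaller conjunction from the listed features achieves this: [−labial] alone would also admit /ʐ, ɡ, n, ɖ, …/; [−voice] alone would also admit /p, f/; and checking the remaining single features turns up none with this extension.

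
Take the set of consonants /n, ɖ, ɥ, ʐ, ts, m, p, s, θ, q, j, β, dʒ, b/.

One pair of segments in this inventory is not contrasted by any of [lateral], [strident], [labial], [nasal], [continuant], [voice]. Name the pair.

Both /ɥ/ and /β/ are [−lateral], [−strident], [+labial], [−nasal], [+continuant], [+voice]. Since the list omits [sonorant], [round] and [dorsal] — which do distinguish the labial-palatal glide from the voiced bilabial fricative — this pair collapses; all other pairs remain distinct.

ɥ, β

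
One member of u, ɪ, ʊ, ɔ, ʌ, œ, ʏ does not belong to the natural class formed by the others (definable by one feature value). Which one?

The remaining segments after removing /u/ share [-tense]; /u/ (high back rounded tense vowel) is [+tense]. For every other candidate removal, the leftover set fails to share any single feature value that the removed segment lacks.

u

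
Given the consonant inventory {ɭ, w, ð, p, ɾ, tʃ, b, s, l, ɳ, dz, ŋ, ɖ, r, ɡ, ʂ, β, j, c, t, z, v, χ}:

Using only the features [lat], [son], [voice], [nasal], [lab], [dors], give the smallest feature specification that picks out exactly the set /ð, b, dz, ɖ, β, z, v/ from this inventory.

[−son, +voice, −dors]

The class [−sonorant], [+voice], [−dorsal] has exactly /ð, b, dz, ɖ, β, z, v/ as its extension in this inventory. No smaller conjunction from the listed features achieves this: [+voice, −dorsal] alone would also admit /ɭ, ɾ, l, ɳ, …/; [−sonorant, −dorsal] alone would also admit /p, tʃ, s, ʂ, …/; [−sonorant, +voice] alone would also admit /ɡ/; and checking the remaining two-feature bundles turns up none with this extension.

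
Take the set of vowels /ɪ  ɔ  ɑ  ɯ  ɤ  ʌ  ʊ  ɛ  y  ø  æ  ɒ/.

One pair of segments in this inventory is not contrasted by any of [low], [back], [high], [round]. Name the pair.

ʌ, ɤ

Both /ʌ/ and /ɤ/ are [−low], [+back], [−high], [−round]. Since the list omits [tense] — which does distinguish the mid back unrounded lax vowel from the mid back unrounded tense vowel — this pair collapses; all other pairs remain distinct.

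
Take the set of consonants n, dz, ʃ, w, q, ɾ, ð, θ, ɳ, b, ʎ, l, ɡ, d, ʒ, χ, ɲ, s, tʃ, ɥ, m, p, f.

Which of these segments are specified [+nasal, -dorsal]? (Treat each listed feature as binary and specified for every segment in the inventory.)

n, ɳ, m

Eliminate segments failing any feature: /dz, ʃ, w, q, ɾ, ð, θ, b, ʎ, l, ɡ, d, ʒ, χ, s, tʃ, ɥ, p, f/ are [-nasal]; /ɲ/ is [+dorsal]. The remaining /n, ɳ, m/ satisfy [+nasal], [-dorsal].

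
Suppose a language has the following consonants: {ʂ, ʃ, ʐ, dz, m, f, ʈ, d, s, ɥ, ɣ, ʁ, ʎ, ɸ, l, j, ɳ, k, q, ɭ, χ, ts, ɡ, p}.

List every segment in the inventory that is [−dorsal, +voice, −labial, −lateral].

Eliminate segments failing any feature: /ʂ, ʃ, f, ʈ, s, ɸ, ts, p/ are [−voice]; /m/ is [+labial]; /ɥ, ɣ, ʁ, ʎ, j, k, q, χ, ɡ/ are [+dorsal]; /l, ɭ/ are [+lateral]. The remaining /ʐ, dz, d, ɳ/ satisfy [−dorsal], [+voice], [−labial], [−lateral].

ʐ, dz, d, ɳ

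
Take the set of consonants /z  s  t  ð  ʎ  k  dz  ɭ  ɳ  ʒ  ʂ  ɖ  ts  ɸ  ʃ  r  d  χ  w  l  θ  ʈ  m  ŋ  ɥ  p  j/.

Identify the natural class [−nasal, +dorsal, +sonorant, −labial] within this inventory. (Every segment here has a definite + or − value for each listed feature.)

Checking each segment against [−nasal], [+dorsal], [+sonorant], [−labial]: /ʎ/ (palatal lateral approximant), /j/ (palatal glide) satisfy every feature; every other segment in the inventory fails at least one.

ʎ, j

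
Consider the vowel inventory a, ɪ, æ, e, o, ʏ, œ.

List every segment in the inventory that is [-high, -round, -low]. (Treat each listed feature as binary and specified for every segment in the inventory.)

e

Eliminate segments failing any feature: /a, æ/ are [+low]; /ɪ, ʏ/ are [+high]; /o, œ/ are [+round]. The remaining /e/ satisfy [-high], [-round], [-low].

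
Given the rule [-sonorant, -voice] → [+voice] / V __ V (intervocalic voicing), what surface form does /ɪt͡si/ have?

[ɪd͡zi]

The only segment in the rule's environment that also matches [-sonorant, -voice] is /t͡s/. Applying [+voice] turns the voiceless alveolar affricate into /d͡z/ (voiced alveolar affricate), giving [ɪd͡zi].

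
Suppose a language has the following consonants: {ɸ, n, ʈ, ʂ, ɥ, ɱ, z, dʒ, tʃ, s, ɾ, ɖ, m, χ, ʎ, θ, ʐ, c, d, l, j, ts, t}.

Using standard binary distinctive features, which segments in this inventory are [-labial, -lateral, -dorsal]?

Eliminate segments failing any feature: /ɸ, ɥ, ɱ, m/ are [+labial]; /χ, c, j/ are [+dorsal]; /ʎ, l/ are [+lateral]. The remaining /n, ʈ, ʂ, z, dʒ, tʃ, s, ɾ, ɖ, θ, ʐ, d, ts, t/ satisfy [-labial], [-lateral], [-dorsal].

n, ʈ, ʂ, z, dʒ, tʃ, s, ɾ, ɖ, θ, ʐ, d, ts, t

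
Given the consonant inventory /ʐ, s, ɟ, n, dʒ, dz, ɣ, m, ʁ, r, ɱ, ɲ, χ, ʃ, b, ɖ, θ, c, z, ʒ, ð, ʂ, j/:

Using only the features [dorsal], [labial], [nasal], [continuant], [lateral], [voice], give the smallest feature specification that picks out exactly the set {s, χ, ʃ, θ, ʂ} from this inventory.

The class [-voice], [+continuant] has exactly /s, χ, ʃ, θ, ʂ/ as its extension in this inventory. No smaller conjunction from the listed features achieves this: [+continuant] alone would also admit /ʐ, ɣ, ʁ, r, …/; [-voice] alone would also admit /c/; and checking the remaining single features turns up none with this extension.

[-voice, +continuant]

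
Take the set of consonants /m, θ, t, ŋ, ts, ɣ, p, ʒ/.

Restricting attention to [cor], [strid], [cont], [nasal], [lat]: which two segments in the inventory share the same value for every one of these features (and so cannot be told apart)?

ŋ, m

Both /ŋ/ and /m/ are [-coronal], [-strident], [-continuant], [+nasal], [-lateral]. Since the list omits [labial] and [dorsal] — which do distinguish the velar nasal from the bilabial nasal — this pair collapses; all other pairs remain distinct.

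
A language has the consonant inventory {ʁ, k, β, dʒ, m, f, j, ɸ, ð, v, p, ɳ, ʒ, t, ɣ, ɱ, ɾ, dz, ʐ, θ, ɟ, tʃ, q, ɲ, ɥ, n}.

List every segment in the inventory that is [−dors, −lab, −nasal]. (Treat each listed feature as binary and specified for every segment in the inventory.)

Eliminate segments failing any feature: /ʁ, k, j, ɣ, ɟ, q, ɲ, ɥ/ are [+dorsal]; /β, m, f, ɸ, v, p, ɱ/ are [+labial]; /ɳ, n/ are [+nasal]. The remaining /dʒ, ð, ʒ, t, ɾ, dz, ʐ, θ, tʃ/ satisfy [−dorsal], [−labial], [−nasal].

dʒ, ð, ʒ, t, ɾ, dz, ʐ, θ, tʃ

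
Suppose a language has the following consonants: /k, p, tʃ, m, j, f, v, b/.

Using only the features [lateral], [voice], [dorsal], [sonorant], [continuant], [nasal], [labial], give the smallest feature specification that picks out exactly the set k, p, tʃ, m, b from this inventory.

/k, p, tʃ, m, b/ are exactly the [−continuant] segments in the inventory, so a single feature suffices.

[−continuant]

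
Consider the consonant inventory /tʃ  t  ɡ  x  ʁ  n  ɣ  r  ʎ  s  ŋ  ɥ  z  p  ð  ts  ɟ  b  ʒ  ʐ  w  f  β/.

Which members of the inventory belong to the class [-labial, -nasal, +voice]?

ɡ, ʁ, ɣ, r, ʎ, z, ð, ɟ, ʒ, ʐ

Eliminate segments failing any feature: /tʃ, t, x, s, ts/ are [-voice]; /n, ŋ/ are [+nasal]; /ɥ, p, b, w, f, β/ are [+labial]. The remaining /ɡ, ʁ, ɣ, r, ʎ, z, ð, ɟ, ʒ, ʐ/ satisfy [-labial], [-nasal], [+voice].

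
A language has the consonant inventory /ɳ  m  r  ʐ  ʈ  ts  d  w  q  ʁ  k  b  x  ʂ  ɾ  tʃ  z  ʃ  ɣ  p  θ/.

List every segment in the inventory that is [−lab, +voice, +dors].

Among the inventory, the [−labial] segments are /ɳ, r, ʐ, ʈ, ts, d, q, ʁ, k, x, ʂ, ɾ, tʃ, z, ʃ, ɣ, θ/.
Within that set, [+voice] gives /ɳ, r, ʐ, d, ʁ, ɾ, z, ɣ/.
Within that set, [+dorsal] leaves /ʁ, ɣ/.

ʁ, ɣ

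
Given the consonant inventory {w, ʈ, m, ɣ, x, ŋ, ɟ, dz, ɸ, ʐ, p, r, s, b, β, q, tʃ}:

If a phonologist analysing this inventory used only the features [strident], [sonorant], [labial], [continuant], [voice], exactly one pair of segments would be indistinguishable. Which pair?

q, ʈ

/q/ (voiceless uvular stop) and /ʈ/ (voiceless retroflex stop) are both [−strident], [−sonorant], [−labial], [−continuant], [−voice], so none of the listed features separates them. (They do differ in [coronal] and [dorsal], which are not among the given features.) Every other pair in the inventory differs on at least one listed feature.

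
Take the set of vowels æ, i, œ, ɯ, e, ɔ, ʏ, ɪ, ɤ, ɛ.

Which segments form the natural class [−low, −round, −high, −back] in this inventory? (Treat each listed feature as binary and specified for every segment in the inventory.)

e, ɛ

Checking each segment against [−low], [−round], [−high], [−back]: /e/ (mid front unrounded tense vowel), /ɛ/ (mid front unrounded lax vowel) satisfy every feature; every other segment in the inventory fails at least one.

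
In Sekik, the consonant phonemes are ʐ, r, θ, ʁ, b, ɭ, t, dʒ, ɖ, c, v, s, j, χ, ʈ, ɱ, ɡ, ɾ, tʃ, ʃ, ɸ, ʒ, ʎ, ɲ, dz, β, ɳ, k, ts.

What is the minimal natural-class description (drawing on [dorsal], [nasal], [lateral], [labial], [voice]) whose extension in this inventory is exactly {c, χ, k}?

[−voice, +dorsal]

The class [−voice], [+dorsal] has exactly /c, χ, k/ as its extension in this inventory. No smaller conjunction from the listed features achieves this: [+dorsal] alone would also admit /ʁ, j, ɡ, ʎ, …/; [−voice] alone would also admit /θ, t, s, ʈ, …/; and checking the remaining single features turns up none with this extension.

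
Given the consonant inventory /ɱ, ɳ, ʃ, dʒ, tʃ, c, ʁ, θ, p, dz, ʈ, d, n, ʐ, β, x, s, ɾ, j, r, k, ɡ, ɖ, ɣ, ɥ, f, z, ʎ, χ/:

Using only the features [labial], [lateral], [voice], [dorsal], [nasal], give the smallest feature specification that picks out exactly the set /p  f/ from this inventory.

[-voice, +labial]

The class [-voice], [+labial] has exactly /p, f/ as its extension in this inventory. No smaller conjunction from the listed features achieves this: [+labial] alone would also admit /ɱ, β, ɥ/; [-voice] alone would also admit /ʃ, tʃ, c, θ, …/; and checking the remaining single features turns up none with this extension.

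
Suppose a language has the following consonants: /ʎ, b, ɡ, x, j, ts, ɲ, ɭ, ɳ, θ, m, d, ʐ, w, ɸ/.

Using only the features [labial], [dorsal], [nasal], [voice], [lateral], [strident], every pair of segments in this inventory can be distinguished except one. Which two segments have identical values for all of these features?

ɡ, j

Both /ɡ/ and /j/ are [−labial], [+dorsal], [−nasal], [+voice], [−lateral], [−strident]. Since the list omits [sonorant], [continuant] and [back] — which do distinguish the voiced velar stop from the palatal glide — this pair collapses; all other pairs remain distinct.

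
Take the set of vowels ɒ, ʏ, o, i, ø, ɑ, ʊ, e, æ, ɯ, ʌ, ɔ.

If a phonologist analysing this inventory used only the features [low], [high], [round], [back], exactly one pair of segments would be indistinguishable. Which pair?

/ɔ/ (mid back rounded lax vowel) and /o/ (mid back rounded tense vowel) are both [-low], [-high], [+round], [+back], so none of the listed features separates them. (They do differ in [tense], which is not among the given features.) Every other pair in the inventory differs on at least one listed feature.

ɔ, o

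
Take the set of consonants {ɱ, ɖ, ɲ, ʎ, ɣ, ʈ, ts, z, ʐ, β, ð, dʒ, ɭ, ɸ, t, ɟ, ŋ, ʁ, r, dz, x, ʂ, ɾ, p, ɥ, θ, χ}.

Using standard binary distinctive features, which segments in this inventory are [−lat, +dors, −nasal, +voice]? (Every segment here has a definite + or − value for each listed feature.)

Eliminate segments failing any feature: /ɱ, ɖ, ʈ, ts, z, ʐ, β, ð, dʒ, ɸ, t, r, dz, ʂ, ɾ, p, θ/ are [−dorsal]; /ɲ, ŋ/ are [+nasal]; /ʎ, ɭ/ are [+lateral]; /x, χ/ are [−voice]. The remaining /ɣ, ɟ, ʁ, ɥ/ satisfy [−lateral], [+dorsal], [−nasal], [+voice].

ɣ, ɟ, ʁ, ɥ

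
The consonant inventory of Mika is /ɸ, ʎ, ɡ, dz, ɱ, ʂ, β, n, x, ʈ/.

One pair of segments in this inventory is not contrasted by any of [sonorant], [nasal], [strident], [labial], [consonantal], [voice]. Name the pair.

/ʈ/ (voiceless retroflex stop) and /x/ (voiceless velar fricative) are both [−sonorant], [−nasal], [−strident], [−labial], [+consonantal], [−voice], so none of the listed features separates them. (They do differ in [continuant], [coronal] and [dorsal], which are not among the given features.) Every other pair in the inventory differs on at least one listed feature.

ʈ, x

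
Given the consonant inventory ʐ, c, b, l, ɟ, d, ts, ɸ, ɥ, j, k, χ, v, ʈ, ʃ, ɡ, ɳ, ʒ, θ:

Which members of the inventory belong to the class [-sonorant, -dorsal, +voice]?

ʐ, b, d, v, ʒ

Eliminate segments failing any feature: /c, ɟ, k, χ, ɡ/ are [+dorsal]; /l, ɥ, j, ɳ/ are [+sonorant]; /ts, ɸ, ʈ, ʃ, θ/ are [-voice]. The remaining /ʐ, b, d, v, ʒ/ satisfy [-sonorant], [-dorsal], [+voice].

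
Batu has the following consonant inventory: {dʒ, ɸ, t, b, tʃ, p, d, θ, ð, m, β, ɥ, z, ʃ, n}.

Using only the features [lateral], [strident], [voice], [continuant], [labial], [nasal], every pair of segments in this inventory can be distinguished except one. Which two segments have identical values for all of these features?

On the given features, /ɥ/ and /β/ have an identical profile: [−lateral], [−strident], [+voice], [+continuant], [+labial], [−nasal]. No other two segments in the inventory coincide on all 6 features. (They do differ in [sonorant], [round] and [dorsal], which are not among the given features.)

ɥ, β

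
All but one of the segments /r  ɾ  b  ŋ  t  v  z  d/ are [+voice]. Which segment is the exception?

/r, d, ɾ, v, ŋ, b, z/ are all [+voice]; /t/ (voiceless alveolar stop) is [−voice].

t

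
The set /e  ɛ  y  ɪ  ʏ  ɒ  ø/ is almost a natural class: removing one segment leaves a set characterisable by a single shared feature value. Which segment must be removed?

ɒ

/ɛ, ø, ʏ, e, ɪ, y/ are all [-back], but /ɒ/ (low back rounded vowel) is [+back]. No other single segment can be removed to leave a set sharing one feature value that the removed segment lacks, so /ɒ/ is the odd one out.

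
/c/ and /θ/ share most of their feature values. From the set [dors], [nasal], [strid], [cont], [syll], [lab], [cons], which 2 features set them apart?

[continuant], [dorsal]

The two segments share [-nasal], [-strident], [-syllabic], [-labial], [+consonantal]. The only features from the list on which they differ: /c/ is [-continuant] while /θ/ is [+continuant]; /c/ is [+dorsal] while /θ/ is [-dorsal].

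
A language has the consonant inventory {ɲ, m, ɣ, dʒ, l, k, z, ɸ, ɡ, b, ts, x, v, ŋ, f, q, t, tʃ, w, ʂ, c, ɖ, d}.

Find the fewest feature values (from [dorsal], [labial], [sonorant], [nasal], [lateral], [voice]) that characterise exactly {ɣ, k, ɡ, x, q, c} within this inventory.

[-sonorant, +dorsal]

Every target segment is [-sonorant], [+dorsal]; each remaining inventory member fails at least one of these. Each conjunct is needed — [+dorsal] alone would also admit /ɲ, ŋ, w/; [-sonorant] alone would also admit /dʒ, z, ɸ, b, …/ — and no other single listed feature has exactly this extension, so two is the minimum.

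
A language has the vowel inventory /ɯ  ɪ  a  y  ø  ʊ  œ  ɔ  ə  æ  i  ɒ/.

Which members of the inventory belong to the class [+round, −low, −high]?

Eliminate segments failing any feature: /ɯ, ɪ, a, ə, æ, i/ are [−round]; /y, ʊ/ are [+high]; /ɒ/ is [+low]. The remaining /ø, œ, ɔ/ satisfy [+round], [−low], [−high].

ø, œ, ɔ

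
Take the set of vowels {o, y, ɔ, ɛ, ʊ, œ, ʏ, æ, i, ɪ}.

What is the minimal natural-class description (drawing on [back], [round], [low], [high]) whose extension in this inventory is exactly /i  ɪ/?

[+high, -round]

The class [+high], [-round] has exactly /i, ɪ/ as its extension in this inventory. No smaller conjunction from the listed features achieves this: [-round] alone would also admit /ɛ, æ/; [+high] alone would also admit /y, ʊ, ʏ/; and checking the remaining single features turns up none with this extension.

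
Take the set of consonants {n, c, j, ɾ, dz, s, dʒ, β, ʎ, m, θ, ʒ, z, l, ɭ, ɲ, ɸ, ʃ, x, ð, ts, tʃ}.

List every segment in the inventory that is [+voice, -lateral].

n, j, ɾ, dz, dʒ, β, m, ʒ, z, ɲ, ð

Checking each segment against [+voice], [-lateral]: /n/ (alveolar nasal), /j/ (palatal glide), /ɾ/ (alveolar tap), /dz/ (voiced alveolar affricate), /dʒ/ (voiced postalveolar affricate), /β/ (voiced bilabial fricative), among others, satisfy every feature; every other segment in the inventory fails at least one.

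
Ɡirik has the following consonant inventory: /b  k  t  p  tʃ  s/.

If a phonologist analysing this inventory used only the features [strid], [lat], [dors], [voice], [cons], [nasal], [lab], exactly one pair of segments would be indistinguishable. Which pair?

Both /s/ and /tʃ/ are [+strident], [−lateral], [−dorsal], [−voice], [+consonantal], [−nasal], [−labial]. Since the list omits [continuant], [anterior] and [distributed] — which do distinguish the voiceless alveolar fricative from the voiceless postalveolar affricate — this pair collapses; all other pairs remain distinct.

s, tʃ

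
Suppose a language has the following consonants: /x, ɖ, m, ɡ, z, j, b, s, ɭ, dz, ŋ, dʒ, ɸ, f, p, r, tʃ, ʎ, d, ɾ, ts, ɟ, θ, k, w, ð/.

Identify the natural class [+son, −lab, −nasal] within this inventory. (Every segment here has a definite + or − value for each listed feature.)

j, ɭ, r, ʎ, ɾ

Checking each segment against [+sonorant], [−labial], [−nasal]: /j/ (palatal glide), /ɭ/ (retroflex lateral approximant), /r/ (alveolar trill), /ʎ/ (palatal lateral approximant), /ɾ/ (alveolar tap) satisfy every feature; every other segment in the inventory fails at least one.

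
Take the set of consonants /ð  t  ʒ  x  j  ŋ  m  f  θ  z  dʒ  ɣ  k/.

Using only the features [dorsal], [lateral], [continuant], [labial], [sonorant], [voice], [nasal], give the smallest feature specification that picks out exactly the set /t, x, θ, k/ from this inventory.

[−voice, −labial]

Every target segment is [−voice], [−labial]; each remaining inventory member fails at least one of these. Each conjunct is needed — [−labial] alone would also admit /ð, ʒ, j, ŋ, …/; [−voice] alone would also admit /f/ — and no other single listed feature has exactly this extension, so two is the minimum.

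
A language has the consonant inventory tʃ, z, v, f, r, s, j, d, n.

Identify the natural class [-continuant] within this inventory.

tʃ, d, n

The feature [continuant] marks segments produced without complete oral closure. In this inventory /tʃ, d, n/ lack that property, so they are [-continuant]; /z, v, f, r, s, j/ are [+continuant].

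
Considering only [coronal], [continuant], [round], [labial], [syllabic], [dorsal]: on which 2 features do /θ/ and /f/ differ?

[labial], [coronal]

/θ/ (voiceless dental fricative) and /f/ (voiceless labiodental fricative) agree on [+continuant], [−round], [−syllabic], [−dorsal]. They differ on [labial] (/θ/ [−], /f/ [+]), [coronal] (/θ/ [+], /f/ [−]).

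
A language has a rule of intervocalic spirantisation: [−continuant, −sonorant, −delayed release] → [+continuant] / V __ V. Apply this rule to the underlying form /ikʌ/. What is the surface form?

[ixʌ]

The only segment in the rule's environment that also matches [−continuant, −sonorant, −delayed release] is /k/. Applying [+continuant] turns the voiceless velar stop into /x/ (voiceless velar fricative), giving [ixʌ].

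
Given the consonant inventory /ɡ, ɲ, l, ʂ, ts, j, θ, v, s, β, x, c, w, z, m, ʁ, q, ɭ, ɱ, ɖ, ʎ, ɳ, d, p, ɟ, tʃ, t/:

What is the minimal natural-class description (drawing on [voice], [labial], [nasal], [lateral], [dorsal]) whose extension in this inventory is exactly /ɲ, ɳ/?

[+nasal, -labial]

/ɲ, ɳ/ are all [+nasal], [-labial], and no other segment in the inventory matches both values. Dropping any one of them over-generates: [-labial] alone would also admit /ɡ, l, ʂ, ts, …/; [+nasal] alone would also admit /m, ɱ/. No other single listed feature picks out exactly this set either, so fewer than two features will not do.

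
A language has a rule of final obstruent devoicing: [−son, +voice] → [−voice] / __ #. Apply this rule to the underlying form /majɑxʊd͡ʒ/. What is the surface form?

[majɑxʊt͡ʃ]

/d͡ʒ/ satisfies [−son, +voice] and sits in __ #. The [−voice] counterpart of the voiced postalveolar affricate is /t͡ʃ/. Other segments in /majɑxʊd͡ʒ/ either fail the structural description or are not in the environment, so the surface form is [majɑxʊt͡ʃ].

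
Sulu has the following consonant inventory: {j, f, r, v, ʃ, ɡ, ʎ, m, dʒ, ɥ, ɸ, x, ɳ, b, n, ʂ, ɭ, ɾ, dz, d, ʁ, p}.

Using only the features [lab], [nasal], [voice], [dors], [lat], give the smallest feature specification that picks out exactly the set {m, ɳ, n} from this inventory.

/m, ɳ, n/ are exactly the [+nasal] segments in the inventory, so a single feature suffices.

[+nasal]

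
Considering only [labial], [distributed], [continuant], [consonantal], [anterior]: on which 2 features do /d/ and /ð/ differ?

/d/ (voiced alveolar stop) and /ð/ (voiced dental fricative) agree on [-labial], [+consonantal], [+anterior]. They differ on [continuant] (/d/ [-], /ð/ [+]), [distributed] (/d/ [-], /ð/ [+]).

[continuant], [distributed]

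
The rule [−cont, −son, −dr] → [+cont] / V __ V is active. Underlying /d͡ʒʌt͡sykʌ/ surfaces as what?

[d͡ʒʌt͡syxʌ]

/k/ satisfies [−cont, −son, −dr] and sits in V __ V. The [+continuant] counterpart of the voiceless velar stop is /x/. Other segments in /d͡ʒʌt͡sykʌ/ either fail the structural description or are not in the environment, so the surface form is [d͡ʒʌt͡syxʌ].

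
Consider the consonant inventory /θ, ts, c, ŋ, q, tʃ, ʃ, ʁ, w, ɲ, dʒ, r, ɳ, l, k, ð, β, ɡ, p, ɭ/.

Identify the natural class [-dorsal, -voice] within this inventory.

θ, ts, tʃ, ʃ, p

Eliminate segments failing any feature: /c, ŋ, q, ʁ, w, ɲ, k, ɡ/ are [+dorsal]; /dʒ, r, ɳ, l, ð, β, ɭ/ are [+voice]. The remaining /θ, ts, tʃ, ʃ, p/ satisfy [-dorsal], [-voice].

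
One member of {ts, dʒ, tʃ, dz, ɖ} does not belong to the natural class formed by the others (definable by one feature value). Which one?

ɖ

The remaining segments after removing /ɖ/ share [+delayed release]; /ɖ/ (voiced retroflex stop) is [−delayed release]. For every other candidate removal, the leftover set fails to share any single feature value that the removed segment lacks.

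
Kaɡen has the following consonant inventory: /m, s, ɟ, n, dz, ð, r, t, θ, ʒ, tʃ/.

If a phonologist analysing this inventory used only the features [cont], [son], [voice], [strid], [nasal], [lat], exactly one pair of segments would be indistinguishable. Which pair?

n, m

Both /n/ and /m/ are [−continuant], [+sonorant], [+voice], [−strident], [+nasal], [−lateral]. Since the list omits [labial] and [coronal] — which do distinguish the alveolar nasal from the bilabial nasal — this pair collapses; all other pairs remain distinct.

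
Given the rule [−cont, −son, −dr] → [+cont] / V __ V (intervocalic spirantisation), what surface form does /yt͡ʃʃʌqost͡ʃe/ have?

The only segment in the rule's environment that also matches [−cont, −son, −dr] is /q/. Applying [+continuant] turns the voiceless uvular stop into /χ/ (voiceless uvular fricative), giving [yt͡ʃʃʌχost͡ʃe].

[yt͡ʃʃʌχost͡ʃe]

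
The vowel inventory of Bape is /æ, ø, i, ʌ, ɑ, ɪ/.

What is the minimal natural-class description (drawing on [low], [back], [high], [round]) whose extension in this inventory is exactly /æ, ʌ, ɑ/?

The class [-high], [-round] has exactly /æ, ʌ, ɑ/ as its extension in this inventory. No smaller conjunction from the listed features achieves this: [-round] alone would also admit /i, ɪ/; [-high] alone would also admit /ø/; and checking the remaining single features turns up none with this extension.

[-high, -round]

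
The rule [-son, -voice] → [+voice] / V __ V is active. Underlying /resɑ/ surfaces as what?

The only segment in the rule's environment that also matches [-son, -voice] is /s/. Applying [+voice] turns the voiceless alveolar fricative into /z/ (voiced alveolar fricative), giving [rezɑ].

[rezɑ]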